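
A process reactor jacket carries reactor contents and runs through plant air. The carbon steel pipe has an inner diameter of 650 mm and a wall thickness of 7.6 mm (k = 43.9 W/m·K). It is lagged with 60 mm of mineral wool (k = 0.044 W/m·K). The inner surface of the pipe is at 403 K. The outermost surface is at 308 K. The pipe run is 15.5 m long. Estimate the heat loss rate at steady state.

For a radial system each layer contributes R = ln(r_out/r_in)/(2πkL); films add R = 1/(hA).
R_carbon steel pipe wall = ln(332.6/325)/(2π×43.9×15.5) = 5.407×10^-6 K/W
R_mineral wool = ln(392.6/332.6)/(2π×0.044×15.5) = 0.0387 K/W
R_total = 0.03871 K/W
Q = ΔT/R_total = 95/0.03871

Q ≈ 2450 W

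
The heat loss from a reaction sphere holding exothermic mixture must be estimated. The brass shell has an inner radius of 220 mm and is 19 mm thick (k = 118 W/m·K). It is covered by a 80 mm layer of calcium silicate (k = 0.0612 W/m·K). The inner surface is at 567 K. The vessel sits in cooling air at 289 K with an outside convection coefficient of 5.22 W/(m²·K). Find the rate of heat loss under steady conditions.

Radial (spherical) resistances in series:
R_brass shell = (1/0.22 − 1/0.239)/(4π×118) = 2.437×10^-4 K/W
R_calcium silicate = (1/0.239 − 1/0.319)/(4π×0.0612) = 1.364 K/W
R_outer film = 1/(h·4πr_o²) = 1/(5.22×4π×0.319²) = 0.1498 K/W
R_total = 1.514 K/W
Q = ΔT/R_total = 278/1.514

Q ≈ 184 W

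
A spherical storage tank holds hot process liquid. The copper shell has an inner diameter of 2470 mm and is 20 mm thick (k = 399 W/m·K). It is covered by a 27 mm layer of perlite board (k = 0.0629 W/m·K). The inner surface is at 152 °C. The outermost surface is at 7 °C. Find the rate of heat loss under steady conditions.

Q ≈ 6830 W

For a spherical shell R = (1/r₁ − 1/r₂)/(4πk); film R = 1/(h·4πr²). In series:
R_copper shell = (1/1.235 − 1/1.255)/(4π×399) = 2.574×10^-6 K/W
R_perlite board = (1/1.255 − 1/1.282)/(4π×0.0629) = 0.02123 K/W
R_total = 0.02123 K/W
Q = ΔT/R_total = 145/0.02123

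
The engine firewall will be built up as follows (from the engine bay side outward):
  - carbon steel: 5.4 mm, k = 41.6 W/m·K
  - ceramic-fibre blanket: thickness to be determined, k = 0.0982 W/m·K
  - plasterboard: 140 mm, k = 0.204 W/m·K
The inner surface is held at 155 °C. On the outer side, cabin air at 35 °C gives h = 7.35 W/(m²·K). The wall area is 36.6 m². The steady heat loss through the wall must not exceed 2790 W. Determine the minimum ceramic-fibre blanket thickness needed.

Using the resistance-network approach (series):
R_carbon steel = L/(kA) = 0.0054/(41.6×36.6) = 3.547×10^-6 K/W
R_plasterboard = L/(kA) = 0.14/(0.204×36.6) = 0.01875 K/W
R_outer film = 1/(h_o·A) = 1/(7.35×36.6) = 0.003717 K/W
Sum of the known resistances R_other = 0.02247 K/W
Required total resistance R_tot = ΔT/Q_allow = 120/2790 = 0.04301 K/W
R_ceramic-fibre blanket = R_tot − R_other = 0.02054 K/W
L = R·k·A = 0.02054×0.0982×36.6

L ≈ 73.8 mm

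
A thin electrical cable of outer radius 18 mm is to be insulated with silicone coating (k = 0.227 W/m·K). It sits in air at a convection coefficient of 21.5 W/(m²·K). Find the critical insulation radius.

For a cylinder r_cr = k/h = 0.227/21.5
r_cr = 10.6 mm; since the bare radius (18 mm) is above r_cr, any added insulation will reduce heat loss.

r_cr ≈ 10.6 mm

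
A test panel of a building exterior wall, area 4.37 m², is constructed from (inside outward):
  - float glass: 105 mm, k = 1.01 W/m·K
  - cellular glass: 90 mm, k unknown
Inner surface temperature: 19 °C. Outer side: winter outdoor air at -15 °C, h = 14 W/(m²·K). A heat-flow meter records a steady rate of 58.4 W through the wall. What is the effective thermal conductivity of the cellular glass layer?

Treating each layer as a thermal resistance in series:
R_float glass = L/(kA) = 0.105/(1.01×4.37) = 0.02379 K/W
R_outer film = 1/(h_o·A) = 1/(14×4.37) = 0.01635 K/W
Sum of known resistances R_other = 0.04013 K/W
Total R = ΔT/Q = 34/58.4 = 0.5822 K/W
R_cellular glass = R_total − R_other = 0.5421 K/W
k = L/(R·A) = 0.09/(0.5421×4.37)

k ≈ 0.038 W/(m·K)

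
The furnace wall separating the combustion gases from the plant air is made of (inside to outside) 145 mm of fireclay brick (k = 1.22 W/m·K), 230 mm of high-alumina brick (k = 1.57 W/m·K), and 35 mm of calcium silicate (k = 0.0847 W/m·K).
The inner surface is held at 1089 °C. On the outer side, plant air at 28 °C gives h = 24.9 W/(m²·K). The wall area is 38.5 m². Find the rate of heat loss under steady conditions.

Using the resistance-network approach (series):
R_fireclay brick = L/(kA) = 0.145/(1.22×38.5) = 0.003087 K/W
R_high-alumina brick = L/(kA) = 0.23/(1.57×38.5) = 0.003805 K/W
R_calcium silicate = L/(kA) = 0.035/(0.0847×38.5) = 0.01073 K/W
R_outer film = 1/(h_o·A) = 1/(24.9×38.5) = 0.001043 K/W
R_total = 0.01867 K/W
Q = ΔT / R_total = 1061 / 0.01867

Q ≈ 56800 W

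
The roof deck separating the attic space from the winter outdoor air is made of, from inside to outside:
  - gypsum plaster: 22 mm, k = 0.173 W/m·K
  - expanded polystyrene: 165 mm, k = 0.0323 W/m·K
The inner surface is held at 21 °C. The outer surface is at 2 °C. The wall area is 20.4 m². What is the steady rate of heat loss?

Q ≈ 74 W

Model the wall as resistances in series:
R_gypsum plaster = L/(kA) = 0.022/(0.173×20.4) = 0.006234 K/W
R_expanded polystyrene = L/(kA) = 0.165/(0.0323×20.4) = 0.2504 K/W
R_total = 0.2566 K/W
Q = ΔT / R_total = 19 / 0.2566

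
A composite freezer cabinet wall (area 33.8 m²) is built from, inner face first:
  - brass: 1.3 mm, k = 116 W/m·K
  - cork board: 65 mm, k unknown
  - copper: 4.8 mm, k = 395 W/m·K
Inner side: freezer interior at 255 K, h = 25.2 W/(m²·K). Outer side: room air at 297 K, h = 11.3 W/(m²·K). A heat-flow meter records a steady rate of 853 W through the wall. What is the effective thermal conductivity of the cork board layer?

Thermal resistances in series:
R_inner film = 1/(h_i·A) = 1/(25.2×33.8) = 0.001174 K/W
R_brass = L/(kA) = 0.0013/(116×33.8) = 3.316×10^-7 K/W
R_copper = L/(kA) = 0.0048/(395×33.8) = 3.595×10^-7 K/W
R_outer film = 1/(h_o·A) = 1/(11.3×33.8) = 0.002618 K/W
Sum of known resistances R_other = 0.003793 K/W
Total R = ΔT/Q = 42/853 = 0.04924 K/W
R_cork board = R_total − R_other = 0.04545 K/W
k = L/(R·A) = 0.065/(0.04545×33.8)

k ≈ 0.0423 W/(m·K)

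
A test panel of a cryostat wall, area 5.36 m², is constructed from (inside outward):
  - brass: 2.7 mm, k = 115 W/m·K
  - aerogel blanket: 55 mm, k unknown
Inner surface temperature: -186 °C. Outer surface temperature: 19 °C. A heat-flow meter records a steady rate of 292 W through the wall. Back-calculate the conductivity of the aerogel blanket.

Treating each layer as a thermal resistance in series:
R_brass = L/(kA) = 0.0027/(115×5.36) = 4.38×10^-6 K/W
Sum of known resistances R_other = 4.38×10^-6 K/W
Total R = ΔT/Q = 205/292 = 0.7021 K/W
R_aerogel blanket = R_total − R_other = 0.7021 K/W
k = L/(R·A) = 0.055/(0.7021×5.36)

k ≈ 0.0146 W/(m·K)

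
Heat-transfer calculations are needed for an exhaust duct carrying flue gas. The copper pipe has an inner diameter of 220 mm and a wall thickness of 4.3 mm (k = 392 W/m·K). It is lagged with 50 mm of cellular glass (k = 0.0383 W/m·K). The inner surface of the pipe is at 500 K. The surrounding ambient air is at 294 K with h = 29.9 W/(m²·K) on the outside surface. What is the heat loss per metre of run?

q′ ≈ 134 W/m

Radial resistances (cylindrical: R_cond = ln(r_o/r_i)/(2πkL), R_conv = 1/(h·2πrL)):
R_copper pipe wall = ln(114.3/110)/(2π×392×1) = 1.557×10^-5 K/W
R_cellular glass = ln(164.3/114.3)/(2π×0.0383×1) = 1.508 K/W
R_outer film = 1/(h_o·2πr_oL) = 1/(29.9×2π×0.1643×1) = 0.0324 K/W
R_total = 1.54 K/W
Q = ΔT/R_total = 206/1.54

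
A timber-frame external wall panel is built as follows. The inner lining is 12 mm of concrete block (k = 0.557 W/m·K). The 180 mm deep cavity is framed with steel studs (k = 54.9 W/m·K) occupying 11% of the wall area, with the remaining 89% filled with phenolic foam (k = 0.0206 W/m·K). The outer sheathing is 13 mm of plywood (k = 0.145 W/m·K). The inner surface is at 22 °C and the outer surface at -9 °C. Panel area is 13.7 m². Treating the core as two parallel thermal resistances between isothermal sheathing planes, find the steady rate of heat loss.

Sheathing layers in series; stud and cavity paths in parallel between them.
R_inner = 0.012/(0.557×13.7) = 0.001573 K/W
R_stud  = 0.18/(54.9×0.11×13.7) = 0.002176 K/W
R_cav   = 0.18/(0.0206×0.89×13.7) = 0.7166 K/W
1/R_core = 1/R_stud + 1/R_cav → R_core = 0.002169 K/W
R_outer = 0.013/(0.145×13.7) = 0.006544 K/W
R_total = 0.01029 K/W
Q = ΔT/R_total = 31/0.01029

Q ≈ 3010 W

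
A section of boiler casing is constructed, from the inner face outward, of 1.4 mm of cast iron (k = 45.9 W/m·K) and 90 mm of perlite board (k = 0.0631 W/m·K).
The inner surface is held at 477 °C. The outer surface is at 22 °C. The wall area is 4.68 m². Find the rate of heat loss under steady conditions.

Q ≈ 1490 W

Using the resistance-network approach (series):
R_cast iron = L/(kA) = 0.0014/(45.9×4.68) = 6.517×10^-6 K/W
R_perlite board = L/(kA) = 0.09/(0.0631×4.68) = 0.3048 K/W
R_total = 0.3048 K/W
Q = ΔT / R_total = 455 / 0.3048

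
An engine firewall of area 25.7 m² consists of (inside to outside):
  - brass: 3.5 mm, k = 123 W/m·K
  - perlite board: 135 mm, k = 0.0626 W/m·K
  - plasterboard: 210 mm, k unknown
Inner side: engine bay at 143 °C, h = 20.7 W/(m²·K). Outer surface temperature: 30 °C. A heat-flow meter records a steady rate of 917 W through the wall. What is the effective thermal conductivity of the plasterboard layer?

k ≈ 0.218 W/(m·K)

Thermal resistances in series:
R_inner film = 1/(h_i·A) = 1/(20.7×25.7) = 0.00188 K/W
R_brass = L/(kA) = 0.0035/(123×25.7) = 1.107×10^-6 K/W
R_perlite board = L/(kA) = 0.135/(0.0626×25.7) = 0.08391 K/W
Sum of known resistances R_other = 0.08579 K/W
Total R = ΔT/Q = 113/917 = 0.1232 K/W
R_plasterboard = R_total − R_other = 0.03743 K/W
k = L/(R·A) = 0.21/(0.03743×25.7)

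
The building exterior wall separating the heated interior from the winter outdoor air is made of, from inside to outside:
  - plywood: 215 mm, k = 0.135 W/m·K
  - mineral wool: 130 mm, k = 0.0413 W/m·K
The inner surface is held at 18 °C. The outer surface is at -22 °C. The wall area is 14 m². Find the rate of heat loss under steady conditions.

Treating each layer as a thermal resistance in series:
R_plywood = L/(kA) = 0.215/(0.135×14) = 0.1138 K/W
R_mineral wool = L/(kA) = 0.13/(0.0413×14) = 0.2248 K/W
R_total = 0.3386 K/W
Q = ΔT / R_total = 40 / 0.3386

Q ≈ 118 W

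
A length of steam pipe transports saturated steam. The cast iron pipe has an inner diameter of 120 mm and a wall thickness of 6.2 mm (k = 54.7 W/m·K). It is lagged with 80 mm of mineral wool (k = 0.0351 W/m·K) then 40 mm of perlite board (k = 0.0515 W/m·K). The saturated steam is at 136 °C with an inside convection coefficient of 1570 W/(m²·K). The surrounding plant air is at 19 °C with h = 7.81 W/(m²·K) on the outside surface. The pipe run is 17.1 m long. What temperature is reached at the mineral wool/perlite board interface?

Per-layer cylindrical resistances, series-summed:
R_inner film = 1/(h_i·2πr₁L) = 1/(1570×2π×0.06×17.1) = 9.88×10^-5 K/W
R_cast iron pipe wall = ln(66.2/60)/(2π×54.7×17.1) = 1.673×10^-5 K/W
R_mineral wool = ln(146.2/66.2)/(2π×0.0351×17.1) = 0.2101 K/W
R_perlite board = ln(186.2/146.2)/(2π×0.0515×17.1) = 0.04371 K/W
R_outer film = 1/(h_o·2πr_oL) = 1/(7.81×2π×0.1862×17.1) = 0.0064 K/W
R_total = 0.2603 K/W
Q = ΔT/R_total = 117/0.2603
Q = 449 W
T_interface = T_inner − Q·ΣR(inner→interface) = 136 − 449×0.2102

T ≈ 41.5 °C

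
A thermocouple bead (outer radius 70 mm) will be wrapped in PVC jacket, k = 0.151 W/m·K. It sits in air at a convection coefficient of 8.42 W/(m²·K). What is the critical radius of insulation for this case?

r_cr ≈ 35.9 mm

For a sphere r_cr = 2k/h = 2×0.151/8.42
r_cr = 35.9 mm; since the bare radius (70 mm) is above r_cr, any added insulation will reduce heat loss.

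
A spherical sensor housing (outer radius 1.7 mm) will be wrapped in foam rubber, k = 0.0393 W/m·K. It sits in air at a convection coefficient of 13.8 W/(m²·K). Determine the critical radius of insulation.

r_cr ≈ 5.7 mm

For a sphere r_cr = 2k/h = 2×0.0393/13.8
r_cr = 5.7 mm; since the bare radius (1.7 mm) is below r_cr, adding a thin layer of insulation will *increase* heat loss.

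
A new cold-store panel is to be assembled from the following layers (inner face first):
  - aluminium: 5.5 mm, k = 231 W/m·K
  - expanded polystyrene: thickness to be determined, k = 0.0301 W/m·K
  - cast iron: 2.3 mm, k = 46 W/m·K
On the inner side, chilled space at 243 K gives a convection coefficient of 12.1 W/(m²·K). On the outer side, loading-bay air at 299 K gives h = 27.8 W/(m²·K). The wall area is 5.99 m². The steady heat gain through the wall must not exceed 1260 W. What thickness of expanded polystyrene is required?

Model the wall as resistances in series:
R_inner film = 1/(h_i·A) = 1/(12.1×5.99) = 0.0138 K/W
R_aluminium = L/(kA) = 0.0055/(231×5.99) = 3.975×10^-6 K/W
R_cast iron = L/(kA) = 0.0023/(46×5.99) = 8.347×10^-6 K/W
R_outer film = 1/(h_o·A) = 1/(27.8×5.99) = 0.006005 K/W
Sum of the known resistances R_other = 0.01981 K/W
Required total resistance R_tot = ΔT/Q_allow = 56/1260 = 0.04444 K/W
R_expanded polystyrene = R_tot − R_other = 0.02463 K/W
L = R·k·A = 0.02463×0.0301×5.99

L ≈ 4.44 mm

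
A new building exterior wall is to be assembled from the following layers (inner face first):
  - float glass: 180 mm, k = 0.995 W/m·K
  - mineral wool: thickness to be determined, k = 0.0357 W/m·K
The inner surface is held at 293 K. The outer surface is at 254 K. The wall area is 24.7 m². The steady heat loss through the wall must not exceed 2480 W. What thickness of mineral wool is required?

L ≈ 7.41 mm

Thermal resistances in series:
R_float glass = L/(kA) = 0.18/(0.995×24.7) = 0.007324 K/W
Sum of the known resistances R_other = 0.007324 K/W
Required total resistance R_tot = ΔT/Q_allow = 39/2480 = 0.01573 K/W
R_mineral wool = R_tot − R_other = 0.008402 K/W
L = R·k·A = 0.008402×0.0357×24.7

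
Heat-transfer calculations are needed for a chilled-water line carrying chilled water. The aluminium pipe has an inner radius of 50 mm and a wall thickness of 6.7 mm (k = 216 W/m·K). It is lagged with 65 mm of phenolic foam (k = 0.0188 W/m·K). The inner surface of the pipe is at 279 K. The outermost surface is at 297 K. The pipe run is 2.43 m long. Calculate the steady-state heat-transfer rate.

For a radial system each layer contributes R = ln(r_out/r_in)/(2πkL); films add R = 1/(hA).
R_aluminium pipe wall = ln(56.7/50)/(2π×216×2.43) = 3.813×10^-5 K/W
R_phenolic foam = ln(121.7/56.7)/(2π×0.0188×2.43) = 2.661 K/W
R_total = 2.661 K/W
Q = ΔT/R_total = 18/2.661

Q ≈ 6.76 W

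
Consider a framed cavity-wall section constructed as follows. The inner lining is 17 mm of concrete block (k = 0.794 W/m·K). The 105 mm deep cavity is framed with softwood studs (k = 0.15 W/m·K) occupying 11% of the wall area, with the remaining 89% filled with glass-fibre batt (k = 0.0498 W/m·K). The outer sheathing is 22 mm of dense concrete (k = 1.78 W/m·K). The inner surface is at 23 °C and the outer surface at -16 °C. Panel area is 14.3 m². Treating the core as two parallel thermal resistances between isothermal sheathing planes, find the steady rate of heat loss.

Sheathing layers in series; stud and cavity paths in parallel between them.
R_inner = 0.017/(0.794×14.3) = 0.001497 K/W
R_stud  = 0.105/(0.15×0.11×14.3) = 0.445 K/W
R_cav   = 0.105/(0.0498×0.89×14.3) = 0.1657 K/W
1/R_core = 1/R_stud + 1/R_cav → R_core = 0.1207 K/W
R_outer = 0.022/(1.78×14.3) = 8.643×10^-4 K/W
R_total = 0.1231 K/W
Q = ΔT/R_total = 39/0.1231

Q ≈ 317 W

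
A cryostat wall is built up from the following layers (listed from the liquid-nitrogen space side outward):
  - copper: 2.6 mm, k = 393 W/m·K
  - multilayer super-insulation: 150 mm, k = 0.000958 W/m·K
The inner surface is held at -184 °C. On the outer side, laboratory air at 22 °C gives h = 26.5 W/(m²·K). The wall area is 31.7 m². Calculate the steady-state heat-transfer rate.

Q ≈ 41.7 W

Model the wall as resistances in series:
R_copper = L/(kA) = 0.0026/(393×31.7) = 2.087×10^-7 K/W
R_multilayer super-insulation = L/(kA) = 0.15/(0.000958×31.7) = 4.939 K/W
R_outer film = 1/(h_o·A) = 1/(26.5×31.7) = 0.00119 K/W
R_total = 4.941 K/W
Q = ΔT / R_total = 206 / 4.941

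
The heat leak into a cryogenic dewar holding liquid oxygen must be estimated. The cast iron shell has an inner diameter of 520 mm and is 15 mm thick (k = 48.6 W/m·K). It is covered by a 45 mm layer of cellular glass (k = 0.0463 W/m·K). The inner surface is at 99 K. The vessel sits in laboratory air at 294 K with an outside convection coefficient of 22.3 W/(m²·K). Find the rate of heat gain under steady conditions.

Radial (spherical) resistances in series:
R_cast iron shell = (1/0.26 − 1/0.275)/(4π×48.6) = 3.435×10^-4 K/W
R_cellular glass = (1/0.275 − 1/0.32)/(4π×0.0463) = 0.8789 K/W
R_outer film = 1/(h·4πr_o²) = 1/(22.3×4π×0.32²) = 0.03485 K/W
R_total = 0.9141 K/W
Q = ΔT/R_total = 195/0.9141

Q ≈ 213 W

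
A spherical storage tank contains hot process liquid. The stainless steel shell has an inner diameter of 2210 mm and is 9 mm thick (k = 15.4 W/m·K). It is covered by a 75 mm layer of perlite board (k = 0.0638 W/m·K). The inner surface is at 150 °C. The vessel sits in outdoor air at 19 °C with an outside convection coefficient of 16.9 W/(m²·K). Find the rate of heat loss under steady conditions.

Radial (spherical) resistances in series:
R_stainless steel shell = (1/1.105 − 1/1.114)/(4π×15.4) = 3.778×10^-5 K/W
R_perlite board = (1/1.114 − 1/1.189)/(4π×0.0638) = 0.07063 K/W
R_outer film = 1/(h·4πr_o²) = 1/(16.9×4π×1.189²) = 0.003331 K/W
R_total = 0.07399 K/W
Q = ΔT/R_total = 131/0.07399

Q ≈ 1770 W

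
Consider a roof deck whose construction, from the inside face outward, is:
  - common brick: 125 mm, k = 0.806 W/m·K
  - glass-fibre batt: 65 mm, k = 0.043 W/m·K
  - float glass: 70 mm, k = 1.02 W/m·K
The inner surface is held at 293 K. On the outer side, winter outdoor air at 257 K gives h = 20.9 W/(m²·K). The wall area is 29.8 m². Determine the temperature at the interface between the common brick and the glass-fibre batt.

T ≈ 290 K

Thermal resistances in series:
R_common brick = L/(kA) = 0.125/(0.806×29.8) = 0.005204 K/W
R_glass-fibre batt = L/(kA) = 0.065/(0.043×29.8) = 0.05073 K/W
R_float glass = L/(kA) = 0.07/(1.02×29.8) = 0.002303 K/W
R_outer film = 1/(h_o·A) = 1/(20.9×29.8) = 0.001606 K/W
R_total = 0.05984 K/W;  Q = ΔT/R_total = 36/0.05984 = 601.6 W
T_interface = T_inner − Q·ΣR(inner→interface) = 293 − 602×0.005204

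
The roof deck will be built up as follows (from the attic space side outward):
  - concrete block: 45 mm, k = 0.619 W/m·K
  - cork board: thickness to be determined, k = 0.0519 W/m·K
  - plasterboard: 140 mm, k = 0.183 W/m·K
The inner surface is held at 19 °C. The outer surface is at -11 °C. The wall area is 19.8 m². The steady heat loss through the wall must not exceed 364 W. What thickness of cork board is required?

L ≈ 41.2 mm

Series thermal resistances:
R_concrete block = L/(kA) = 0.045/(0.619×19.8) = 0.003672 K/W
R_plasterboard = L/(kA) = 0.14/(0.183×19.8) = 0.03864 K/W
Sum of the known resistances R_other = 0.04231 K/W
Required total resistance R_tot = ΔT/Q_allow = 30/364 = 0.08242 K/W
R_cork board = R_tot − R_other = 0.04011 K/W
L = R·k·A = 0.04011×0.0519×19.8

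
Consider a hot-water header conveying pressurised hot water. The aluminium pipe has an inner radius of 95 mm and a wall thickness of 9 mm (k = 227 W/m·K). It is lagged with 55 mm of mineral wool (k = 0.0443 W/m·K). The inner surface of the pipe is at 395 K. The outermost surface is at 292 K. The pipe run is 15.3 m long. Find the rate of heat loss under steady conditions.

Treating each annulus and film as a series resistance:
R_aluminium pipe wall = ln(104/95)/(2π×227×15.3) = 4.148×10^-6 K/W
R_mineral wool = ln(159/104)/(2π×0.0443×15.3) = 0.09968 K/W
R_total = 0.09969 K/W
Q = ΔT/R_total = 103/0.09969

Q ≈ 1030 W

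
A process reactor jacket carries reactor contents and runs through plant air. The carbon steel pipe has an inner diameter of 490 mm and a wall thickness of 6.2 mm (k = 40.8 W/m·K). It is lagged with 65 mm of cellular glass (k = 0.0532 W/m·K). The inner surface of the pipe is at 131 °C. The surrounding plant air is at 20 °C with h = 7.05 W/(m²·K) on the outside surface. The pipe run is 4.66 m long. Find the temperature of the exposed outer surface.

For a radial system each layer contributes R = ln(r_out/r_in)/(2πkL); films add R = 1/(hA).
R_carbon steel pipe wall = ln(251.2/245)/(2π×40.8×4.66) = 2.092×10^-5 K/W
R_cellular glass = ln(316.2/251.2)/(2π×0.0532×4.66) = 0.1477 K/W
R_outer film = 1/(h_o·2πr_oL) = 1/(7.05×2π×0.3162×4.66) = 0.01532 K/W
R_total = 0.1631 K/W
Q = ΔT/R_total = 111/0.1631
Q = 681 W
T_interface = T_inner − Q·ΣR(inner→interface) = 131 − 681×0.1478

T ≈ 30.4 °C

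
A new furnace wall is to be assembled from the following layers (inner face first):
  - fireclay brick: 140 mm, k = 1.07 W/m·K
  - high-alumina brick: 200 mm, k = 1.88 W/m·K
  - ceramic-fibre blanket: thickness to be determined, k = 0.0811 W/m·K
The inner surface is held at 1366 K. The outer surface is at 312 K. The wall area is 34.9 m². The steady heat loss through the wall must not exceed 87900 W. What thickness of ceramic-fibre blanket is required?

Treating each layer as a thermal resistance in series:
R_fireclay brick = L/(kA) = 0.14/(1.07×34.9) = 0.003749 K/W
R_high-alumina brick = L/(kA) = 0.2/(1.88×34.9) = 0.003048 K/W
Sum of the known resistances R_other = 0.006797 K/W
Required total resistance R_tot = ΔT/Q_allow = 1054/87900 = 0.01199 K/W
R_ceramic-fibre blanket = R_tot − R_other = 0.005194 K/W
L = R·k·A = 0.005194×0.0811×34.9

L ≈ 14.7 mm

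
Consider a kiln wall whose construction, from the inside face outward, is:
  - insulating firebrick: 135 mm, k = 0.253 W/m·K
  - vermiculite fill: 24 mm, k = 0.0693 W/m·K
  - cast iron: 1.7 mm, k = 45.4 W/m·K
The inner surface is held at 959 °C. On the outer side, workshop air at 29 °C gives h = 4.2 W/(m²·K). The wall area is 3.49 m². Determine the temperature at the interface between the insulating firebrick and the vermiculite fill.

Series thermal resistances:
R_insulating firebrick = L/(kA) = 0.135/(0.253×3.49) = 0.1529 K/W
R_vermiculite fill = L/(kA) = 0.024/(0.0693×3.49) = 0.09923 K/W
R_cast iron = L/(kA) = 0.0017/(45.4×3.49) = 1.073×10^-5 K/W
R_outer film = 1/(h_o·A) = 1/(4.2×3.49) = 0.06822 K/W
R_total = 0.3204 K/W;  Q = ΔT/R_total = 930/0.3204 = 2903 W
T_interface = T_inner − Q·ΣR(inner→interface) = 959 − 2900×0.1529

T ≈ 515 °C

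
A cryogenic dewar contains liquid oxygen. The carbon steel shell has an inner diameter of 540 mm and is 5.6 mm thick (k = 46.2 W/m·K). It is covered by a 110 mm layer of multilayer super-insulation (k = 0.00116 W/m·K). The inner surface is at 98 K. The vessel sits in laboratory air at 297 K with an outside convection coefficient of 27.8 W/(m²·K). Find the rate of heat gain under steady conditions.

For a spherical shell R = (1/r₁ − 1/r₂)/(4πk); film R = 1/(h·4πr²). In series:
R_carbon steel shell = (1/0.27 − 1/0.2756)/(4π×46.2) = 1.296×10^-4 K/W
R_multilayer super-insulation = (1/0.2756 − 1/0.3856)/(4π×0.00116) = 71.01 K/W
R_outer film = 1/(h·4πr_o²) = 1/(27.8×4π×0.3856²) = 0.01925 K/W
R_total = 71.03 K/W
Q = ΔT/R_total = 199/71.03

Q ≈ 2.8 W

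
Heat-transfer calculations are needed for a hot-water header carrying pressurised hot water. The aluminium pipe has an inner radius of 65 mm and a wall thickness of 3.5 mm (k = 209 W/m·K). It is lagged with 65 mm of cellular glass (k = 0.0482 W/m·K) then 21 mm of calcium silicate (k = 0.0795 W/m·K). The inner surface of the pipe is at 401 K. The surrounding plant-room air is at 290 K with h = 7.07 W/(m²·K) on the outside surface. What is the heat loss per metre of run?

Per-layer cylindrical resistances, series-summed:
R_aluminium pipe wall = ln(68.5/65)/(2π×209×1) = 3.994×10^-5 K/W
R_cellular glass = ln(133.5/68.5)/(2π×0.0482×1) = 2.203 K/W
R_calcium silicate = ln(154.5/133.5)/(2π×0.0795×1) = 0.2925 K/W
R_outer film = 1/(h_o·2πr_oL) = 1/(7.07×2π×0.1545×1) = 0.1457 K/W
R_total = 2.642 K/W
Q = ΔT/R_total = 111/2.642

q′ ≈ 42 W/m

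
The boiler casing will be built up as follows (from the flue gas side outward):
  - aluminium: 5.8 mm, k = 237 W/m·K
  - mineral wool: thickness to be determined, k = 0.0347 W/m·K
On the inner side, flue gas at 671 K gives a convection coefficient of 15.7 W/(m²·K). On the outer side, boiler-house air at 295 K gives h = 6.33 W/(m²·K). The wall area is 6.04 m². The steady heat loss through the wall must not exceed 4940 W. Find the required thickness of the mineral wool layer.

Model the wall as resistances in series:
R_inner film = 1/(h_i·A) = 1/(15.7×6.04) = 0.01055 K/W
R_aluminium = L/(kA) = 0.0058/(237×6.04) = 4.052×10^-6 K/W
R_outer film = 1/(h_o·A) = 1/(6.33×6.04) = 0.02616 K/W
Sum of the known resistances R_other = 0.0367 K/W
Required total resistance R_tot = ΔT/Q_allow = 376/4940 = 0.07611 K/W
R_mineral wool = R_tot − R_other = 0.03941 K/W
L = R·k·A = 0.03941×0.0347×6.04

L ≈ 8.26 mm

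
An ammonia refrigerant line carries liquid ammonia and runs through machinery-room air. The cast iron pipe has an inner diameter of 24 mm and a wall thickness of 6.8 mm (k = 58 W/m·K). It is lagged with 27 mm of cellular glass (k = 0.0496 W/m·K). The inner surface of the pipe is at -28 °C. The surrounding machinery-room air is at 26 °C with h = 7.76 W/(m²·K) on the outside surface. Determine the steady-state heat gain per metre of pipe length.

Per-layer cylindrical resistances, series-summed:
R_cast iron pipe wall = ln(18.8/12)/(2π×58×1) = 0.001232 K/W
R_cellular glass = ln(45.8/18.8)/(2π×0.0496×1) = 2.857 K/W
R_outer film = 1/(h_o·2πr_oL) = 1/(7.76×2π×0.0458×1) = 0.4478 K/W
R_total = 3.306 K/W
Q = ΔT/R_total = 54/3.306

q′ ≈ 16.3 W/m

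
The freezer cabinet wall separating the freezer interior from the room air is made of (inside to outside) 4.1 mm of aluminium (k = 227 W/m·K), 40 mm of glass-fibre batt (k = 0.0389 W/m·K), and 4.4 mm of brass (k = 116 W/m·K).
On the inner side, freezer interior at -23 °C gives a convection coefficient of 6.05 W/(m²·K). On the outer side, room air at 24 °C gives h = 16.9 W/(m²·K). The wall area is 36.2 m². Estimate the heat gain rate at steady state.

Series thermal resistances:
R_inner film = 1/(h_i·A) = 1/(6.05×36.2) = 0.004566 K/W
R_aluminium = L/(kA) = 0.0041/(227×36.2) = 4.989×10^-7 K/W
R_glass-fibre batt = L/(kA) = 0.04/(0.0389×36.2) = 0.02841 K/W
R_brass = L/(kA) = 0.0044/(116×36.2) = 1.048×10^-6 K/W
R_outer film = 1/(h_o·A) = 1/(16.9×36.2) = 0.001635 K/W
R_total = 0.03461 K/W
Q = ΔT / R_total = 47 / 0.03461

Q ≈ 1360 W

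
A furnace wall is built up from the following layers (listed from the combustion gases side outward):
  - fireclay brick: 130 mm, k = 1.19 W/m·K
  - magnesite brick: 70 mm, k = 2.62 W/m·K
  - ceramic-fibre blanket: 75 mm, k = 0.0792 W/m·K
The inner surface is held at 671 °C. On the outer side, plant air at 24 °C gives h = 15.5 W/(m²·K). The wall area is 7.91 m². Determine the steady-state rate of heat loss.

Q ≈ 4460 W

Treating each layer as a thermal resistance in series:
R_fireclay brick = L/(kA) = 0.13/(1.19×7.91) = 0.01381 K/W
R_magnesite brick = L/(kA) = 0.07/(2.62×7.91) = 0.003378 K/W
R_ceramic-fibre blanket = L/(kA) = 0.075/(0.0792×7.91) = 0.1197 K/W
R_outer film = 1/(h_o·A) = 1/(15.5×7.91) = 0.008156 K/W
R_total = 0.1451 K/W
Q = ΔT / R_total = 647 / 0.1451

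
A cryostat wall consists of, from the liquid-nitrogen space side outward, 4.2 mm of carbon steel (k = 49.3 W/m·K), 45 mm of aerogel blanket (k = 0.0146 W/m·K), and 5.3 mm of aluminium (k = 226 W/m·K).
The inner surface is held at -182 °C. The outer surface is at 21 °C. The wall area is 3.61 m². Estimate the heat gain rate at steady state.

Series thermal resistances:
R_carbon steel = L/(kA) = 0.0042/(49.3×3.61) = 2.36×10^-5 K/W
R_aerogel blanket = L/(kA) = 0.045/(0.0146×3.61) = 0.8538 K/W
R_aluminium = L/(kA) = 0.0053/(226×3.61) = 6.496×10^-6 K/W
R_total = 0.8538 K/W
Q = ΔT / R_total = 203 / 0.8538

Q ≈ 238 W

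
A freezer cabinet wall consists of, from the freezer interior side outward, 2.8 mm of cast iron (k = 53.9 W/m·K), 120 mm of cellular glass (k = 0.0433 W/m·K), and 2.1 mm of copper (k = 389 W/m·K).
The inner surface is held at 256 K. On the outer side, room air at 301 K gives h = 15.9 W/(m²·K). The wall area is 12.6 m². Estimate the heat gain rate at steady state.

Q ≈ 200 W

Series thermal resistances:
R_cast iron = L/(kA) = 0.0028/(53.9×12.6) = 4.123×10^-6 K/W
R_cellular glass = L/(kA) = 0.12/(0.0433×12.6) = 0.2199 K/W
R_copper = L/(kA) = 0.0021/(389×12.6) = 4.284×10^-7 K/W
R_outer film = 1/(h_o·A) = 1/(15.9×12.6) = 0.004992 K/W
R_total = 0.2249 K/W
Q = ΔT / R_total = 45 / 0.2249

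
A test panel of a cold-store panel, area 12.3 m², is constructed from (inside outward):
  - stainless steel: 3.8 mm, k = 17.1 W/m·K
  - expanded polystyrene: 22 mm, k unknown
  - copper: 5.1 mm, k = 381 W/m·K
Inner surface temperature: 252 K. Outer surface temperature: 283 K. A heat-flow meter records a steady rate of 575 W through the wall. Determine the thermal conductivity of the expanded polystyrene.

k ≈ 0.0332 W/(m·K)

Thermal resistances in series:
R_stainless steel = L/(kA) = 0.0038/(17.1×12.3) = 1.807×10^-5 K/W
R_copper = L/(kA) = 0.0051/(381×12.3) = 1.088×10^-6 K/W
Sum of known resistances R_other = 1.916×10^-5 K/W
Total R = ΔT/Q = 31/575 = 0.05391 K/W
R_expanded polystyrene = R_total − R_other = 0.05389 K/W
k = L/(R·A) = 0.022/(0.05389×12.3)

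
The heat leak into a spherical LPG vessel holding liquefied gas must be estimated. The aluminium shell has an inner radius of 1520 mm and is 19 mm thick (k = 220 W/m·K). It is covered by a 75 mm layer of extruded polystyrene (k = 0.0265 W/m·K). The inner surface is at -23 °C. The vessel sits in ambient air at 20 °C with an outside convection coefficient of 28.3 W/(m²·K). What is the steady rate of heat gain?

Each spherical layer contributes R = (1/r_i − 1/r_o)/(4πk):
R_aluminium shell = (1/1.52 − 1/1.539)/(4π×220) = 2.938×10^-6 K/W
R_extruded polystyrene = (1/1.539 − 1/1.614)/(4π×0.0265) = 0.09067 K/W
R_outer film = 1/(h·4πr_o²) = 1/(28.3×4π×1.614²) = 0.001079 K/W
R_total = 0.09175 K/W
Q = ΔT/R_total = 43/0.09175

Q ≈ 469 W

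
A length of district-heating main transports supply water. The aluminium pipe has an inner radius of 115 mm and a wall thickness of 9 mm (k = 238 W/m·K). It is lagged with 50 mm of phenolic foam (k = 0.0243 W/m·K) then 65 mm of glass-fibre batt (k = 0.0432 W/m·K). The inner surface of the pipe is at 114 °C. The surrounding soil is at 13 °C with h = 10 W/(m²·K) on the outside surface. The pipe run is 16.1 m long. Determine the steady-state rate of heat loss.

Q ≈ 471 W

For a radial system each layer contributes R = ln(r_out/r_in)/(2πkL); films add R = 1/(hA).
R_aluminium pipe wall = ln(124/115)/(2π×238×16.1) = 3.13×10^-6 K/W
R_phenolic foam = ln(174/124)/(2π×0.0243×16.1) = 0.1378 K/W
R_glass-fibre batt = ln(239/174)/(2π×0.0432×16.1) = 0.07263 K/W
R_outer film = 1/(h_o·2πr_oL) = 1/(10×2π×0.239×16.1) = 0.004136 K/W
R_total = 0.2146 K/W
Q = ΔT/R_total = 101/0.2146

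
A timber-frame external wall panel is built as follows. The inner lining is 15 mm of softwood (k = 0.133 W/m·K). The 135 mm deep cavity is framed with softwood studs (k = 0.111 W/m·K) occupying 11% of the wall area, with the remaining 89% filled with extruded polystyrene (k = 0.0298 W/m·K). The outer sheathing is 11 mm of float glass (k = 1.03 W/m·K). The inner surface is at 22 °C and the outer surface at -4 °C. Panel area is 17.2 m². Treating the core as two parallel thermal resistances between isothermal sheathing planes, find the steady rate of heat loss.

Q ≈ 124 W

Sheathing layers in series; stud and cavity paths in parallel between them.
R_inner = 0.015/(0.133×17.2) = 0.006557 K/W
R_stud  = 0.135/(0.111×0.11×17.2) = 0.6428 K/W
R_cav   = 0.135/(0.0298×0.89×17.2) = 0.2959 K/W
1/R_core = 1/R_stud + 1/R_cav → R_core = 0.2026 K/W
R_outer = 0.011/(1.03×17.2) = 6.209×10^-4 K/W
R_total = 0.2098 K/W
Q = ΔT/R_total = 26/0.2098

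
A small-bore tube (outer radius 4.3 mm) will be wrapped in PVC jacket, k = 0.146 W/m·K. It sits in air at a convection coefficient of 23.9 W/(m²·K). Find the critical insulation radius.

For a cylinder r_cr = k/h = 0.146/23.9
r_cr = 6.11 mm; since the bare radius (4.3 mm) is below r_cr, adding a thin layer of insulation will *increase* heat loss.

r_cr ≈ 6.11 mm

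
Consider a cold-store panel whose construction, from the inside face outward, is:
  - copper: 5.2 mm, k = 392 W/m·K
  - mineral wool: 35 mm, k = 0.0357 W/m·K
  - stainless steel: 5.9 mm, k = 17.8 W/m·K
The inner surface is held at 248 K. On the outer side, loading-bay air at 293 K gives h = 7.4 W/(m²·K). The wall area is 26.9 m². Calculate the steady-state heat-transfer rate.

Q ≈ 1080 W

Thermal resistances in series:
R_copper = L/(kA) = 0.0052/(392×26.9) = 4.931×10^-7 K/W
R_mineral wool = L/(kA) = 0.035/(0.0357×26.9) = 0.03645 K/W
R_stainless steel = L/(kA) = 0.0059/(17.8×26.9) = 1.232×10^-5 K/W
R_outer film = 1/(h_o·A) = 1/(7.4×26.9) = 0.005024 K/W
R_total = 0.04148 K/W
Q = ΔT / R_total = 45 / 0.04148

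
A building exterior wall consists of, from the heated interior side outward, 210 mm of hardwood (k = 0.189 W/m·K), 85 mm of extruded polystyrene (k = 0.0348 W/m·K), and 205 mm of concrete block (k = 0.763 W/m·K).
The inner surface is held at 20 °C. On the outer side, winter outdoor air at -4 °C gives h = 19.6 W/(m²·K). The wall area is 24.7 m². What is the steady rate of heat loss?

Q ≈ 153 W

Series thermal resistances:
R_hardwood = L/(kA) = 0.21/(0.189×24.7) = 0.04498 K/W
R_extruded polystyrene = L/(kA) = 0.085/(0.0348×24.7) = 0.09889 K/W
R_concrete block = L/(kA) = 0.205/(0.763×24.7) = 0.01088 K/W
R_outer film = 1/(h_o·A) = 1/(19.6×24.7) = 0.002066 K/W
R_total = 0.1568 K/W
Q = ΔT / R_total = 24 / 0.1568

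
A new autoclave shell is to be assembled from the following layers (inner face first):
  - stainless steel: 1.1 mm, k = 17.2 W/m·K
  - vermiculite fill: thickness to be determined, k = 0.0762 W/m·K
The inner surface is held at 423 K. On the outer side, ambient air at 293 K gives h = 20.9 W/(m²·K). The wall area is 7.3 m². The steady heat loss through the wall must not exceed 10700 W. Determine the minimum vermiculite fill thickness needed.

Model the wall as resistances in series:
R_stainless steel = L/(kA) = 0.0011/(17.2×7.3) = 8.761×10^-6 K/W
R_outer film = 1/(h_o·A) = 1/(20.9×7.3) = 0.006554 K/W
Sum of the known resistances R_other = 0.006563 K/W
Required total resistance R_tot = ΔT/Q_allow = 130/10700 = 0.01215 K/W
R_vermiculite fill = R_tot − R_other = 0.005586 K/W
L = R·k·A = 0.005586×0.0762×7.3

L ≈ 3.11 mm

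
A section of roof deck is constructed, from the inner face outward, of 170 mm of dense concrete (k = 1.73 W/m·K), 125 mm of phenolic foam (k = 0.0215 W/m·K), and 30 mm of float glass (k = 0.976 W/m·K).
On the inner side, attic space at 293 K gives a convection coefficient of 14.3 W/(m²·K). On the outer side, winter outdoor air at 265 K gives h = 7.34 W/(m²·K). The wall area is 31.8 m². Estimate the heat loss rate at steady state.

Q ≈ 145 W

Model the wall as resistances in series:
R_inner film = 1/(h_i·A) = 1/(14.3×31.8) = 0.002199 K/W
R_dense concrete = L/(kA) = 0.17/(1.73×31.8) = 0.00309 K/W
R_phenolic foam = L/(kA) = 0.125/(0.0215×31.8) = 0.1828 K/W
R_float glass = L/(kA) = 0.03/(0.976×31.8) = 9.666×10^-4 K/W
R_outer film = 1/(h_o·A) = 1/(7.34×31.8) = 0.004284 K/W
R_total = 0.1934 K/W
Q = ΔT / R_total = 28 / 0.1934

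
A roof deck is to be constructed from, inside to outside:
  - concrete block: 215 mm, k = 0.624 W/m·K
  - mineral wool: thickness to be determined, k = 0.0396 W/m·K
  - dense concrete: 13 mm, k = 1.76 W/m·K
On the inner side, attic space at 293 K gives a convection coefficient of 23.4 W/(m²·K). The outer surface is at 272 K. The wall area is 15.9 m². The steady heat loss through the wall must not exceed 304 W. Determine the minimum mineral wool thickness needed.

Thermal resistances in series:
R_inner film = 1/(h_i·A) = 1/(23.4×15.9) = 0.002688 K/W
R_concrete block = L/(kA) = 0.215/(0.624×15.9) = 0.02167 K/W
R_dense concrete = L/(kA) = 0.013/(1.76×15.9) = 4.646×10^-4 K/W
Sum of the known resistances R_other = 0.02482 K/W
Required total resistance R_tot = ΔT/Q_allow = 21/304 = 0.06908 K/W
R_mineral wool = R_tot − R_other = 0.04426 K/W
L = R·k·A = 0.04426×0.0396×15.9

L ≈ 27.9 mm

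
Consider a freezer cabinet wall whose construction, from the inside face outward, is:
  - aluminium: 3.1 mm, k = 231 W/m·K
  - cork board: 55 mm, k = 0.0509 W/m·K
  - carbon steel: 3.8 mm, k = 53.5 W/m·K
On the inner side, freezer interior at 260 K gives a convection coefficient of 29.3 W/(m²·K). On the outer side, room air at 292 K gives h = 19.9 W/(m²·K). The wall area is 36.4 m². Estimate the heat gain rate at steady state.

Treating each layer as a thermal resistance in series:
R_inner film = 1/(h_i·A) = 1/(29.3×36.4) = 9.376×10^-4 K/W
R_aluminium = L/(kA) = 0.0031/(231×36.4) = 3.687×10^-7 K/W
R_cork board = L/(kA) = 0.055/(0.0509×36.4) = 0.02969 K/W
R_carbon steel = L/(kA) = 0.0038/(53.5×36.4) = 1.951×10^-6 K/W
R_outer film = 1/(h_o·A) = 1/(19.9×36.4) = 0.001381 K/W
R_total = 0.03201 K/W
Q = ΔT / R_total = 32 / 0.03201

Q ≈ 1000 W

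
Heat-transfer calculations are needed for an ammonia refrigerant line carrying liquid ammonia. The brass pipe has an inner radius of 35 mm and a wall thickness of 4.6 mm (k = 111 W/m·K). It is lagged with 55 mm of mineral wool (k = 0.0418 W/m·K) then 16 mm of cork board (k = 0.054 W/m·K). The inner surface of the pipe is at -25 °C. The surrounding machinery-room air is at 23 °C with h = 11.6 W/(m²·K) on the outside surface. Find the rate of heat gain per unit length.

q′ ≈ 12.3 W/m

Radial resistances (cylindrical: R_cond = ln(r_o/r_i)/(2πkL), R_conv = 1/(h·2πrL)):
R_brass pipe wall = ln(39.6/35)/(2π×111×1) = 1.771×10^-4 K/W
R_mineral wool = ln(94.6/39.6)/(2π×0.0418×1) = 3.316 K/W
R_cork board = ln(110.6/94.6)/(2π×0.054×1) = 0.4606 K/W
R_outer film = 1/(h_o·2πr_oL) = 1/(11.6×2π×0.1106×1) = 0.1241 K/W
R_total = 3.9 K/W
Q = ΔT/R_total = 48/3.9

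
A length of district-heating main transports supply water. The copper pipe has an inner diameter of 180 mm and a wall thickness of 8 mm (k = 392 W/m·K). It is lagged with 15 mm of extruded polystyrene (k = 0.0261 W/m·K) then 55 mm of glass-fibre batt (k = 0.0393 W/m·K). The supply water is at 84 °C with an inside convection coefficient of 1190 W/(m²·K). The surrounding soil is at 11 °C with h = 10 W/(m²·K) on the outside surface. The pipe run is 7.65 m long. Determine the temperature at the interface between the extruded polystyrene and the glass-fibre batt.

T ≈ 59.3 °C

Cylindrical conduction, so R = ln(r₂/r₁)/(2πkL) per layer, in series:
R_inner film = 1/(h_i·2πr₁L) = 1/(1190×2π×0.09×7.65) = 1.943×10^-4 K/W
R_copper pipe wall = ln(98/90)/(2π×392×7.65) = 4.52×10^-6 K/W
R_extruded polystyrene = ln(113/98)/(2π×0.0261×7.65) = 0.1135 K/W
R_glass-fibre batt = ln(168/113)/(2π×0.0393×7.65) = 0.2099 K/W
R_outer film = 1/(h_o·2πr_oL) = 1/(10×2π×0.168×7.65) = 0.01238 K/W
R_total = 0.336 K/W
Q = ΔT/R_total = 73/0.336
Q = 217 W
T_interface = T_inner − Q·ΣR(inner→interface) = 84 − 217×0.1137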